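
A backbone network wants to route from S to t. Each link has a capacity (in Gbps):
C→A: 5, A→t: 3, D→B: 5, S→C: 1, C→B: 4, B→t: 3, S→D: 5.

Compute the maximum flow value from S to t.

4

Augment S→D→B→t: bottleneck 3. Total 3.
Augment S→C→A→t: bottleneck 1. Total 4.
No augmenting path remains in the residual graph.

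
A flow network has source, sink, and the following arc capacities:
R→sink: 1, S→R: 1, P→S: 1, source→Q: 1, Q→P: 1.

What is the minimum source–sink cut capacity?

Max flow = 1 (via 1 augmenting path).
In the residual at optimum, the set reachable from source is {source}.
Cut edges: source→Q (cap 1). Sum = 1.

1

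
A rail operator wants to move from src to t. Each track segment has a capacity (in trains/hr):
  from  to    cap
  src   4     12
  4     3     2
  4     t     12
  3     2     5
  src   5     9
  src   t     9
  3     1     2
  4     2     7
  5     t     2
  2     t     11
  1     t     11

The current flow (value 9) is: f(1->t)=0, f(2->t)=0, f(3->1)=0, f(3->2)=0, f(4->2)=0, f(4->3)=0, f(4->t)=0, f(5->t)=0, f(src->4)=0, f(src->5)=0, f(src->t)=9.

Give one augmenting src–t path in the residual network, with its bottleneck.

Residual along src->4->t: src->4: 12, 4->t: 12.
Bottleneck = min = 12.

src->4->t, bottleneck 12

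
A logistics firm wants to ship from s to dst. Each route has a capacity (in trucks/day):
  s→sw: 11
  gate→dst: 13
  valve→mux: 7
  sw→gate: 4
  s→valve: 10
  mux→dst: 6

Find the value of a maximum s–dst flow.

10

Augment s→sw→gate→dst: bottleneck 4. Total 4.
Augment s→valve→mux→dst: bottleneck 6. Total 10.
No augmenting path remains in the residual graph.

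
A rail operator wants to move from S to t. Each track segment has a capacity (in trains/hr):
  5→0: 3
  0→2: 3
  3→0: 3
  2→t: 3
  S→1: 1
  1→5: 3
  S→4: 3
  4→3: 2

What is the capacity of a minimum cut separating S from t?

Max flow = 3 (via 2 augmenting paths).
In the residual at optimum, the set reachable from S is {4, S}.
Cut edges: 4→3 (cap 2), S→1 (cap 1). Sum = 3.

3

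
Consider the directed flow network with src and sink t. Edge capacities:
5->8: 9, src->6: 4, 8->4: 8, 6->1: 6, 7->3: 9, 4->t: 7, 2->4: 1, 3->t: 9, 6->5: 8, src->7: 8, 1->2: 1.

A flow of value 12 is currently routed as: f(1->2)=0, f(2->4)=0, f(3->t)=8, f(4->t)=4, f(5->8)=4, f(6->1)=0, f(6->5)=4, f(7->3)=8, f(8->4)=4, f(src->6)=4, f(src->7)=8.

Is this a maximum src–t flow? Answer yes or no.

Residual reachable from src: {src}; t is not reachable.
Saturated cut: src->7, src->6 with total capacity 12 = current flow value. Flow is maximum.

Yes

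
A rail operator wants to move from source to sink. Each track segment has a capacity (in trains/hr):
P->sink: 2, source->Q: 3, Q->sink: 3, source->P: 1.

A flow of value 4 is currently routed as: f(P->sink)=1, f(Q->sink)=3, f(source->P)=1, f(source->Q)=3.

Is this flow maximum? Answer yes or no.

Residual reachable from source: {source}; sink is not reachable.
Saturated cut: source->Q, source->P with total capacity 4 = current flow value. Flow is maximum.

Yes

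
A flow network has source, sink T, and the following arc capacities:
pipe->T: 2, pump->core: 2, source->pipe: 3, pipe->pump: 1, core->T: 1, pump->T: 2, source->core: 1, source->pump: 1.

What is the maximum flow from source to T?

5

Augment source->pipe->T: bottleneck 2. Total 2.
Augment source->pump->T: bottleneck 1. Total 3.
Augment source->core->T: bottleneck 1. Total 4.
Augment source->pipe->pump->T: bottleneck 1. Total 5.
No augmenting path remains in the residual graph.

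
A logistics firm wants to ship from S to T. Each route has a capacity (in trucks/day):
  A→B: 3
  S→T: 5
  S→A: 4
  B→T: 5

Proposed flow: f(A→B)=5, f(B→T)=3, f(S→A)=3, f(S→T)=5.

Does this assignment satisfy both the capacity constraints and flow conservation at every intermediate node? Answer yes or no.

No

Capacity violated on A→B: flow 5 > capacity 3.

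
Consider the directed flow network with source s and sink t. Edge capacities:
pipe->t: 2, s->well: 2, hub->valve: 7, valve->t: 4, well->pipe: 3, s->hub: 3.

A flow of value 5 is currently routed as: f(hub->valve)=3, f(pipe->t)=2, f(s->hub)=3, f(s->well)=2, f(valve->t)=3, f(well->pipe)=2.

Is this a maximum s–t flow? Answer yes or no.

Residual reachable from s: {s}; t is not reachable.
Saturated cut: s->hub, s->well with total capacity 5 = current flow value. Flow is maximum.

Yes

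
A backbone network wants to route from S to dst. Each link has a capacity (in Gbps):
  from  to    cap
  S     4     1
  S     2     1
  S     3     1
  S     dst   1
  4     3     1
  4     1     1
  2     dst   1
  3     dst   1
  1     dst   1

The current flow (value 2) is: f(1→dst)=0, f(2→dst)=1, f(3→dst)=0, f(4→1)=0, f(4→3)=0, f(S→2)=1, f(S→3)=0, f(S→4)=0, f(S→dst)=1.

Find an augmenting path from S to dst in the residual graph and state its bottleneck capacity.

S→3→dst, bottleneck 1

Residual along S→3→dst: S→3: 1, 3→dst: 1.
Bottleneck = min = 1.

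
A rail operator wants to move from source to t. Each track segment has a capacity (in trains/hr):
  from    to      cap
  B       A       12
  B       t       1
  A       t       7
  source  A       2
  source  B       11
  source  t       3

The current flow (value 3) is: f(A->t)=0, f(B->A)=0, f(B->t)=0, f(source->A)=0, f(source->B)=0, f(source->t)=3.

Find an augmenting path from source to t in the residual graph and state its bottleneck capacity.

Residual along source->B->t: source->B: 11, B->t: 1.
Bottleneck = min = 1.

source->B->t, bottleneck 1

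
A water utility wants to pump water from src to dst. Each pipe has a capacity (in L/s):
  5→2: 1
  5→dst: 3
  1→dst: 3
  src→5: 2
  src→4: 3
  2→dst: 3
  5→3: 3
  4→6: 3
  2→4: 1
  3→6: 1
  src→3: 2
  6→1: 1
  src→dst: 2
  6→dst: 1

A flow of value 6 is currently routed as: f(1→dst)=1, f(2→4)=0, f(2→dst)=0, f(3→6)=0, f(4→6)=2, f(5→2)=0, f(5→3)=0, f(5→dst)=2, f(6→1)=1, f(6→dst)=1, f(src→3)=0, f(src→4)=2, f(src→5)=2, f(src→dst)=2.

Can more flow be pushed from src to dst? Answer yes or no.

Residual reachable from src: {3, 4, 6, src}; dst is not reachable.
Saturated cut: src→5, src→dst, 6→1, 6→dst with total capacity 6 = current flow value. Flow is maximum.

No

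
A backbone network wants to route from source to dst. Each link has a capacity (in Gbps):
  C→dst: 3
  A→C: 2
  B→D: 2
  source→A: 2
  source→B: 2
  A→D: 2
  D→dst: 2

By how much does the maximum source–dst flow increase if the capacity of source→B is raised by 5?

Original max flow = 4.
Even with extra capacity on source→B, another cut of capacity 4 remains binding.
New max flow = 4. Increase = 0.

0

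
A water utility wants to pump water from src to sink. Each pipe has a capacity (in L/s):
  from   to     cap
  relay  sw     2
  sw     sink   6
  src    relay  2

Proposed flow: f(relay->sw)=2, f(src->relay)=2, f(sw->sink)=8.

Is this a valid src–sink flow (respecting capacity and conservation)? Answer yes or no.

No

Capacity violated on sw->sink: flow 8 > capacity 6.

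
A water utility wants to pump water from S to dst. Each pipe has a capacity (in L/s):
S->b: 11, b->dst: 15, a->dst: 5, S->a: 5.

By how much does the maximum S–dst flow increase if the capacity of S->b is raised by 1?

Original max flow = 16.
After raising cap(S->b), augmenting paths through that edge carry 1 more unit.
New max flow = 17. Increase = 1.

1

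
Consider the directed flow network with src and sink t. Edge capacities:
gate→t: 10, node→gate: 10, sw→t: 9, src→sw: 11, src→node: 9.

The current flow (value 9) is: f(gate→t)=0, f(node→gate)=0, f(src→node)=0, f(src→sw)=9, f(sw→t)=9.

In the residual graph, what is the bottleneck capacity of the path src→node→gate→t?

Residual capacities along the path: src→node: 9, node→gate: 10, gate→t: 10.
Minimum is 9.

9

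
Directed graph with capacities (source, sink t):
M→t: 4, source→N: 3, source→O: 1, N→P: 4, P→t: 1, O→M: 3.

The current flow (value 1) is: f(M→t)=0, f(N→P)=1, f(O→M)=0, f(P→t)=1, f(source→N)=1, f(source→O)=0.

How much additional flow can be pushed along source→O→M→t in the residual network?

1

Residual capacities along the path: source→O: 1, O→M: 3, M→t: 4.
Minimum is 1.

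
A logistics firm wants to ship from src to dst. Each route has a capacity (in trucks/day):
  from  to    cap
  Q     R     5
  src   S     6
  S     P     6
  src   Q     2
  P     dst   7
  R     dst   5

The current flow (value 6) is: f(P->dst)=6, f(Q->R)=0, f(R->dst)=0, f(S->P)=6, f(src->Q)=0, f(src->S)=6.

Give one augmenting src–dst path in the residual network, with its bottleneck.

src->Q->R->dst, bottleneck 2

Residual along src->Q->R->dst: src->Q: 2, Q->R: 5, R->dst: 5.
Bottleneck = min = 2.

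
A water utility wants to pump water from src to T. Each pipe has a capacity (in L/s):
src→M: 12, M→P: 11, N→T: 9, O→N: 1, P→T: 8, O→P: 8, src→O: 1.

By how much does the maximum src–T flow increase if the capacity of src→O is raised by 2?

Original max flow = 9.
Even with extra capacity on src→O, another cut of capacity 9 remains binding.
New max flow = 9. Increase = 0.

0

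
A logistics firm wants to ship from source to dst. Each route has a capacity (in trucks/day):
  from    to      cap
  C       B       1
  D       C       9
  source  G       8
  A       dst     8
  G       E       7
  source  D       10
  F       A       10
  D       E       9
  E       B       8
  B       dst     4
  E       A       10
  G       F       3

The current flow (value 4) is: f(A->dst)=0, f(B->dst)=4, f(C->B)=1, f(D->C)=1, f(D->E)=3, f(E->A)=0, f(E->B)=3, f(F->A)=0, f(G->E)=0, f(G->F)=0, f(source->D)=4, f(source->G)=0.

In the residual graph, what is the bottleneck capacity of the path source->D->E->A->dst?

6

Residual capacities along the path: source->D: 6, D->E: 6, E->A: 10, A->dst: 8.
Minimum is 6.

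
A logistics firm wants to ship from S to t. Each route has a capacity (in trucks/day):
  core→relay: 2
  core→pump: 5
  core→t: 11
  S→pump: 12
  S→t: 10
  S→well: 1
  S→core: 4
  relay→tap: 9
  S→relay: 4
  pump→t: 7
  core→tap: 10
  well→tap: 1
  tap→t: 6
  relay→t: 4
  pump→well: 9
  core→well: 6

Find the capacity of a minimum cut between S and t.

Max flow = 26 (via 5 augmenting paths).
In the residual at optimum, the set reachable from S is {S, pump, well}.
Cut edges: S→core (cap 4), S→relay (cap 4), S→t (cap 10), pump→t (cap 7), well→tap (cap 1). Sum = 26.

26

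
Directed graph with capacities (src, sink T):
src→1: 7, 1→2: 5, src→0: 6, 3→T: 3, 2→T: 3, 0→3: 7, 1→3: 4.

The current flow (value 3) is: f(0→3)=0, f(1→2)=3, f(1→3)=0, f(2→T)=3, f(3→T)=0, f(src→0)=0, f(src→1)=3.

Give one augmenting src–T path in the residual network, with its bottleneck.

Residual along src→1→3→T: src→1: 4, 1→3: 4, 3→T: 3.
Bottleneck = min = 3.

src→1→3→T, bottleneck 3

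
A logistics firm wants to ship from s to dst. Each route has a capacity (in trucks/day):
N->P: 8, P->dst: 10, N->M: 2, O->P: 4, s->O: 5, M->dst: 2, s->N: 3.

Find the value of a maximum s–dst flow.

7

Augment s->O->P->dst: bottleneck 4. Total 4.
Augment s->N->P->dst: bottleneck 3. Total 7.
No augmenting path remains in the residual graph.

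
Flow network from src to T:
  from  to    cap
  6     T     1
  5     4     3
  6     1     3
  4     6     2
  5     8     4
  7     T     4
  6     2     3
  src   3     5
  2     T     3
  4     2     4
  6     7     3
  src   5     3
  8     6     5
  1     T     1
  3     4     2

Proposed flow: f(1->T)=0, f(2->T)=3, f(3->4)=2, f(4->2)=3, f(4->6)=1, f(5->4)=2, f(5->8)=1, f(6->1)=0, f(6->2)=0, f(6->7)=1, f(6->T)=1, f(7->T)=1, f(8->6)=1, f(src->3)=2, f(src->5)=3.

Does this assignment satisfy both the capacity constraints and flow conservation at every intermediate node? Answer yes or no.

Yes

Every edge has 0 ≤ f(e) ≤ cap(e).
At each intermediate node, inflow equals outflow.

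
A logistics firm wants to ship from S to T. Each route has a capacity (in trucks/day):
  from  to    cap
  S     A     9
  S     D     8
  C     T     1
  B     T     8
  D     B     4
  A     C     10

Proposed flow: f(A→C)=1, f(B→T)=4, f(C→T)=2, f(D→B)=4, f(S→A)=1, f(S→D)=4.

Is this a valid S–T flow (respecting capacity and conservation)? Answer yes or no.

Capacity violated on C→T: flow 2 > capacity 1.

No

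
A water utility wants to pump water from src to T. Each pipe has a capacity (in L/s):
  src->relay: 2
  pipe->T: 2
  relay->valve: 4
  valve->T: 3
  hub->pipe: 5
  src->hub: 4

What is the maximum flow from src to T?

4

Augment src->relay->valve->T: bottleneck 2. Total 2.
Augment src->hub->pipe->T: bottleneck 2. Total 4.
No augmenting path remains in the residual graph.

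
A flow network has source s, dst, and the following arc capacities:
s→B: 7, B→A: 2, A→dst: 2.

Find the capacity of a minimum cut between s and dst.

Max flow = 2 (via 1 augmenting path).
In the residual at optimum, the set reachable from s is {B, s}.
Cut edges: B→A (cap 2). Sum = 2.

2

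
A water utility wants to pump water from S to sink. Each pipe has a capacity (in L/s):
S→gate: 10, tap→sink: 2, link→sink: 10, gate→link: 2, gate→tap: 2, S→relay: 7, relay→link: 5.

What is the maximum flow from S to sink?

Augment S→gate→tap→sink: bottleneck 2. Total 2.
Augment S→gate→link→sink: bottleneck 2. Total 4.
Augment S→relay→link→sink: bottleneck 5. Total 9.
No augmenting path remains in the residual graph.

9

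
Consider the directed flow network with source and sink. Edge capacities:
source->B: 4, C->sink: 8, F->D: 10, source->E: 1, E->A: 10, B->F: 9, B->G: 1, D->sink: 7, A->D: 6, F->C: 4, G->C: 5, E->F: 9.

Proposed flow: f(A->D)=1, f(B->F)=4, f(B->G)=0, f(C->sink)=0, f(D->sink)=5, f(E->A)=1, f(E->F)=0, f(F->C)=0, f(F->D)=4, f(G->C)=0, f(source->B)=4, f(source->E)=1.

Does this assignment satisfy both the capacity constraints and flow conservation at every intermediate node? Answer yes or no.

Every edge has 0 ≤ f(e) ≤ cap(e).
At each intermediate node, inflow equals outflow.

Yes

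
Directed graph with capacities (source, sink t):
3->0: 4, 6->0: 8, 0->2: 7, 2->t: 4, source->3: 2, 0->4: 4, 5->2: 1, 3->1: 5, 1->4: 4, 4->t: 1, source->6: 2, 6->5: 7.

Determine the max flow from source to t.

4

Augment source->6->5->2->t: bottleneck 1. Total 1.
Augment source->6->0->2->t: bottleneck 1. Total 2.
Augment source->3->0->2->t: bottleneck 2. Total 4.
No augmenting path remains in the residual graph.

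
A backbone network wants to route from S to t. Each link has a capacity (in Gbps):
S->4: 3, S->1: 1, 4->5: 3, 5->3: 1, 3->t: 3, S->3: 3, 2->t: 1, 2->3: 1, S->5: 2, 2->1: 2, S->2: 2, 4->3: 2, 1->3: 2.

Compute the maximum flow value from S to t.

4

Augment S->2->t: bottleneck 1. Total 1.
Augment S->3->t: bottleneck 3. Total 4.
No augmenting path remains in the residual graph.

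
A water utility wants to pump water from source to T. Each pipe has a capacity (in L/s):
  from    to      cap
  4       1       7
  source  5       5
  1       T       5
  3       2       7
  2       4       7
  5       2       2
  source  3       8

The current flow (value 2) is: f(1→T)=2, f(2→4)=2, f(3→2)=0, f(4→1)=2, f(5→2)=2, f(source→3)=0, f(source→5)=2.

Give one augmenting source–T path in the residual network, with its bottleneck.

source→3→2→4→1→T, bottleneck 3

Residual along source→3→2→4→1→T: source→3: 8, 3→2: 7, 2→4: 5, 4→1: 5, 1→T: 3.
Bottleneck = min = 3.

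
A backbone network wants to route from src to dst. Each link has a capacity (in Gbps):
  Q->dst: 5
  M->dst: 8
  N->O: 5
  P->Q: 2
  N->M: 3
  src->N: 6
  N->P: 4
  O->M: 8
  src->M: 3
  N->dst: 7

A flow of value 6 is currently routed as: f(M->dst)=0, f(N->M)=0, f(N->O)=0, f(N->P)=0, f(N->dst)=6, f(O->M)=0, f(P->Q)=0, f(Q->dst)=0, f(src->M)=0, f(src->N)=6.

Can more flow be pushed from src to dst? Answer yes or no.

Residual path src->M->dst has bottleneck 3 > 0.
Pushing 3 along it raises the flow to 9, so the given flow is not maximum.

Yes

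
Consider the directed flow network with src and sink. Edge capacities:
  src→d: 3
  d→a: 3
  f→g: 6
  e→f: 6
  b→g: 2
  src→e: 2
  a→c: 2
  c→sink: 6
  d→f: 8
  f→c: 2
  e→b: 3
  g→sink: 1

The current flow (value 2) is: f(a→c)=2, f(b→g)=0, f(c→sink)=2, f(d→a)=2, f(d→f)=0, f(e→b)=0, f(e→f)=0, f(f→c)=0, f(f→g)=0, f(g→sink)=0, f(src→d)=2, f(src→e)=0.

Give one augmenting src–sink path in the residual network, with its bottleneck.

src→d→f→c→sink, bottleneck 1

Residual along src→d→f→c→sink: src→d: 1, d→f: 8, f→c: 2, c→sink: 4.
Bottleneck = min = 1.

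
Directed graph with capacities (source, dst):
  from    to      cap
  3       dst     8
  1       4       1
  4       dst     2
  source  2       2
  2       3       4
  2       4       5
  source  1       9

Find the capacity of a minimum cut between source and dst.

3

Max flow = 3 (via 3 augmenting paths).
In the residual at optimum, the set reachable from source is {1, source}.
Cut edges: source→2 (cap 2), 1→4 (cap 1). Sum = 3.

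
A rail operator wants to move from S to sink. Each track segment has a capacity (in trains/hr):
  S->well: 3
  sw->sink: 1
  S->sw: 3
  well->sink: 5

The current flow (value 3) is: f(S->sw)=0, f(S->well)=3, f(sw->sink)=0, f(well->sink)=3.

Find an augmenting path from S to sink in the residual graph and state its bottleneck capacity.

S->sw->sink, bottleneck 1

Residual along S->sw->sink: S->sw: 3, sw->sink: 1.
Bottleneck = min = 1.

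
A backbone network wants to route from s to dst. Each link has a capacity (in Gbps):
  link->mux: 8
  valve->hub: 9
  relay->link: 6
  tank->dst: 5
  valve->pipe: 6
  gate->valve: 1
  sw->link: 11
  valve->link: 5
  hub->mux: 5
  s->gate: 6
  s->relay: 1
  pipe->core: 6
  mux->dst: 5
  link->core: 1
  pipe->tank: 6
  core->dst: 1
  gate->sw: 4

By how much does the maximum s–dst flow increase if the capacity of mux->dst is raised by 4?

0

Original max flow = 6.
Edge mux->dst does not cross the min cut (source side {gate, s}), so extra capacity there cannot help.
New max flow = 6. Increase = 0.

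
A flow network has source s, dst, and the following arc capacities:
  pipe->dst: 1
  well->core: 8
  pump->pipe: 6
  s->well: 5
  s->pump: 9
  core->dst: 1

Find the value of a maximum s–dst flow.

2

Augment s->pump->pipe->dst: bottleneck 1. Total 1.
Augment s->well->core->dst: bottleneck 1. Total 2.
No augmenting path remains in the residual graph.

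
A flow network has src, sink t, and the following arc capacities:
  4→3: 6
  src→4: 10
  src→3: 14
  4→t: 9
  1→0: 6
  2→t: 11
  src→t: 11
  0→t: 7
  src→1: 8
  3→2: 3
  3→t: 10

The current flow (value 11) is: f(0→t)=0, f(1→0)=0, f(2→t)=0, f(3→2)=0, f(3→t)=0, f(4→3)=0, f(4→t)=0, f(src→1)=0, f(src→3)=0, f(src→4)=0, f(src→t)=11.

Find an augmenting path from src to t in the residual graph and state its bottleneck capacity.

Residual along src→4→t: src→4: 10, 4→t: 9.
Bottleneck = min = 9.

src→4→t, bottleneck 9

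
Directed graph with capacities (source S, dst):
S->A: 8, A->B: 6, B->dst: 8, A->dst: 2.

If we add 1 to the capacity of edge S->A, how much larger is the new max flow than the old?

0

Original max flow = 8.
Even with extra capacity on S->A, another cut of capacity 8 remains binding.
New max flow = 8. Increase = 0.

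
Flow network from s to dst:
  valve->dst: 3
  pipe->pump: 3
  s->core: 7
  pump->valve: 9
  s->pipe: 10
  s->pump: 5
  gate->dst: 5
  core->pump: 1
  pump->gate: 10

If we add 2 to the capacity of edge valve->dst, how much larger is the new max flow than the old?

Original max flow = 8.
After raising cap(valve->dst), augmenting paths through that edge carry 1 more unit.
New max flow = 9. Increase = 1.

1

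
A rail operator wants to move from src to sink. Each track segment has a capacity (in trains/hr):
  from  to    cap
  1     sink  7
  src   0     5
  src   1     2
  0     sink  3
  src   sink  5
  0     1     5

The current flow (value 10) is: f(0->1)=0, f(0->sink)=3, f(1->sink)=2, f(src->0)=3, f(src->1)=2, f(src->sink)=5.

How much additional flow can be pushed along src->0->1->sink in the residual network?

2

Residual capacities along the path: src->0: 2, 0->1: 5, 1->sink: 5.
Minimum is 2.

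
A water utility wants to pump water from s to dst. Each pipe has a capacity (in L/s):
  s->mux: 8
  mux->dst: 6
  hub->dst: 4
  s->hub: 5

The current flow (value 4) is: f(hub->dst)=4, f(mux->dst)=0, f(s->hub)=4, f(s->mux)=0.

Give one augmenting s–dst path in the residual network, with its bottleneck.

s->mux->dst, bottleneck 6

Residual along s->mux->dst: s->mux: 8, mux->dst: 6.
Bottleneck = min = 6.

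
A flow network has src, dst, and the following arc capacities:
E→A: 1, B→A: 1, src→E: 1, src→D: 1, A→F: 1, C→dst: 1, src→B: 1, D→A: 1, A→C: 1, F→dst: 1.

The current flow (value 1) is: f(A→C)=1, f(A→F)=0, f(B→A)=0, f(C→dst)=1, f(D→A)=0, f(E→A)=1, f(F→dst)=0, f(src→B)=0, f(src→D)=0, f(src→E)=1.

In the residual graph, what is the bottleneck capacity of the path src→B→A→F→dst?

1

Residual capacities along the path: src→B: 1, B→A: 1, A→F: 1, F→dst: 1.
Minimum is 1.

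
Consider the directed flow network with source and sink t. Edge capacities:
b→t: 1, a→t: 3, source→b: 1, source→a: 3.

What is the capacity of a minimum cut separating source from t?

4

Max flow = 4 (via 2 augmenting paths).
In the residual at optimum, the set reachable from source is {source}.
Cut edges: source→a (cap 3), source→b (cap 1). Sum = 4.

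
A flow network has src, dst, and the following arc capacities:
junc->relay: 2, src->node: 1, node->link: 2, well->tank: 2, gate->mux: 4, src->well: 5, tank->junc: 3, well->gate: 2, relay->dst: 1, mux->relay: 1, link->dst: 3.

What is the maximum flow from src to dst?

2

Augment src->node->link->dst: bottleneck 1. Total 1.
Augment src->well->tank->junc->relay->dst: bottleneck 1. Total 2.
No augmenting path remains in the residual graph.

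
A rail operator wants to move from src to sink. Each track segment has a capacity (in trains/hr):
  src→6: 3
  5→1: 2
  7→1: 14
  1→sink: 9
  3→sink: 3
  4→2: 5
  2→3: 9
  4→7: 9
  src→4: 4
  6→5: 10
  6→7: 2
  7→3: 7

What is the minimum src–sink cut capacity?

Max flow = 7 (via 3 augmenting paths).
In the residual at optimum, the set reachable from src is {src}.
Cut edges: src→6 (cap 3), src→4 (cap 4). Sum = 7.

7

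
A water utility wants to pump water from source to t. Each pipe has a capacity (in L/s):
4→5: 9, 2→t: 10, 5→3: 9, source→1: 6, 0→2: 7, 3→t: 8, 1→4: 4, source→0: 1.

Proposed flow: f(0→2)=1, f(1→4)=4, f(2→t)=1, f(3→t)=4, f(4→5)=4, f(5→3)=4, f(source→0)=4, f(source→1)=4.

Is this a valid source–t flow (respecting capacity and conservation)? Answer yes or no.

No

Capacity violated on source→0: flow 4 > capacity 1.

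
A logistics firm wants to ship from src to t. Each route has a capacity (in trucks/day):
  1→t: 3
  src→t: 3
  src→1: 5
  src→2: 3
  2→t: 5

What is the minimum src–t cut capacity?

9

Max flow = 9 (via 3 augmenting paths).
In the residual at optimum, the set reachable from src is {1, src}.
Cut edges: src→2 (cap 3), src→t (cap 3), 1→t (cap 3). Sum = 9.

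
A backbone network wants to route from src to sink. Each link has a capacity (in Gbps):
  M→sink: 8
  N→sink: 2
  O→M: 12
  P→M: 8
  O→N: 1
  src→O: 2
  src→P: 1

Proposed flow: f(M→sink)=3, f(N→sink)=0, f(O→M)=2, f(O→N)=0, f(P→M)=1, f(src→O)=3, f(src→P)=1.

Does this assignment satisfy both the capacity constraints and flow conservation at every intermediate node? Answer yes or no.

No

Capacity violated on src→O: flow 3 > capacity 2.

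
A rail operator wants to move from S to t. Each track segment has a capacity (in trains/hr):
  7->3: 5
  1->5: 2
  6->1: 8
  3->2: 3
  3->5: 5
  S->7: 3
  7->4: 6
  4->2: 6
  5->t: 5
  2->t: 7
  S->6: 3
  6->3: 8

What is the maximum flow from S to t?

Augment S->7->4->2->t: bottleneck 3. Total 3.
Augment S->6->3->2->t: bottleneck 3. Total 6.
No augmenting path remains in the residual graph.

6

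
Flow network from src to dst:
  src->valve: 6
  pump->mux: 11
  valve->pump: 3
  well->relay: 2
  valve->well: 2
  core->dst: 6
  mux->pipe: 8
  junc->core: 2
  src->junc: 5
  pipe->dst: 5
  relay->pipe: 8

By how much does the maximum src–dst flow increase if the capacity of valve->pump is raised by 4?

0

Original max flow = 7.
Even with extra capacity on valve->pump, another cut of capacity 7 remains binding.
New max flow = 7. Increase = 0.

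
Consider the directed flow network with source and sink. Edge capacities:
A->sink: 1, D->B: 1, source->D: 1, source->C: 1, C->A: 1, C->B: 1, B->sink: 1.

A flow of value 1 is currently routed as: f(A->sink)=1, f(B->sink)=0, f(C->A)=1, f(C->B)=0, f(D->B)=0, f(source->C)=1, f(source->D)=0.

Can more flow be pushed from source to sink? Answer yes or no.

Residual path source->D->B->sink has bottleneck 1 > 0.
Pushing 1 along it raises the flow to 2, so the given flow is not maximum.

Yes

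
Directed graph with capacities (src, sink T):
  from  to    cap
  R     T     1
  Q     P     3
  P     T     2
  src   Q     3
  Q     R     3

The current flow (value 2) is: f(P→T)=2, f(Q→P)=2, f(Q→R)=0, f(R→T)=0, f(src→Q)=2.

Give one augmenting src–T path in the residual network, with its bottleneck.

src→Q→R→T, bottleneck 1

Residual along src→Q→R→T: src→Q: 1, Q→R: 3, R→T: 1.
Bottleneck = min = 1.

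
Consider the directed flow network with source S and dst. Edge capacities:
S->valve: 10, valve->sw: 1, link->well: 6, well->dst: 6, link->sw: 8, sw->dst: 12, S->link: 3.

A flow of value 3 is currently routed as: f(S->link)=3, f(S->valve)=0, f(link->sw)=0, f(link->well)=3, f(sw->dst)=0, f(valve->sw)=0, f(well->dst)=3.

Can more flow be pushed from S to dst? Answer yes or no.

Yes

Residual path S->valve->sw->dst has bottleneck 1 > 0.
Pushing 1 along it raises the flow to 4, so the given flow is not maximum.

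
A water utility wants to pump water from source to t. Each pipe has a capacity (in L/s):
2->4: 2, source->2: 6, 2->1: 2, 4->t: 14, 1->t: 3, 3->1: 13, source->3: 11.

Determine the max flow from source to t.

5

Augment source->3->1->t: bottleneck 3. Total 3.
Augment source->2->4->t: bottleneck 2. Total 5.
No augmenting path remains in the residual graph.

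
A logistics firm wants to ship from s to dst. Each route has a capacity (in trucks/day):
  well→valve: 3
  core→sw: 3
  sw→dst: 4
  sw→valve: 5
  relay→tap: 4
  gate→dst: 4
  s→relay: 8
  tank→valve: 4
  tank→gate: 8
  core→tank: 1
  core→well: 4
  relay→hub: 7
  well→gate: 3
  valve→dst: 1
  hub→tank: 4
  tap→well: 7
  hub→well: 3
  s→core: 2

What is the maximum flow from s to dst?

7

Augment s→core→sw→dst: bottleneck 2. Total 2.
Augment s→relay→tap→well→gate→dst: bottleneck 3. Total 5.
Augment s→relay→tap→well→valve→dst: bottleneck 1. Total 6.
Augment s→relay→hub→tank→gate→dst: bottleneck 1. Total 7.
No augmenting path remains in the residual graph.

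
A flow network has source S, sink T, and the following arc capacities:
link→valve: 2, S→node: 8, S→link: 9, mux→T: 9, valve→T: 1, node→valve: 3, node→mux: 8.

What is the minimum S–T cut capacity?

9

Max flow = 9 (via 2 augmenting paths).
In the residual at optimum, the set reachable from S is {S, link, valve}.
Cut edges: S→node (cap 8), valve→T (cap 1). Sum = 9.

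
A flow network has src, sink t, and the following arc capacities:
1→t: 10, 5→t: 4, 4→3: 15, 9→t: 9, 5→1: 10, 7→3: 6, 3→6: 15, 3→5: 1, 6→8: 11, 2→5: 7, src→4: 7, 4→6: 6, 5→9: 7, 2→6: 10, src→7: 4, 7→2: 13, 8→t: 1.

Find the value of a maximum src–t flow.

Augment src→7→3→5→t: bottleneck 1. Total 1.
Augment src→7→2→5→t: bottleneck 3. Total 4.
Augment src→4→6→8→t: bottleneck 1. Total 5.
Augment src→4→3→7→2→5→1→t: bottleneck 1. Total 6.
No augmenting path remains in the residual graph.

6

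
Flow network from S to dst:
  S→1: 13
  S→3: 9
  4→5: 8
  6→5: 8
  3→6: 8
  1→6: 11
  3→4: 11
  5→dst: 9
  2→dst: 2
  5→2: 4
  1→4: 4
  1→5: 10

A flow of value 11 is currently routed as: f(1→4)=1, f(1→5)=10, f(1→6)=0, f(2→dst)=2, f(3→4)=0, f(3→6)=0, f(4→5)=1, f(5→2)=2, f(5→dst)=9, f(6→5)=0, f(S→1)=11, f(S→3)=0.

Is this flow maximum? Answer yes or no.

Yes

Residual reachable from S: {1, 2, 3, 4, 5, 6, S}; dst is not reachable.
Saturated cut: 5→dst, 2→dst with total capacity 11 = current flow value. Flow is maximum.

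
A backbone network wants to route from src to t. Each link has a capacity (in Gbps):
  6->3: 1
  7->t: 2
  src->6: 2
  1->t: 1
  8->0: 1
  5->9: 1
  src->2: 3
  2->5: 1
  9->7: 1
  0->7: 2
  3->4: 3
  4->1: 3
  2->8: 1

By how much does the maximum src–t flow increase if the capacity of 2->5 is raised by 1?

0

Original max flow = 3.
Even with extra capacity on 2->5, another cut of capacity 3 remains binding.
New max flow = 3. Increase = 0.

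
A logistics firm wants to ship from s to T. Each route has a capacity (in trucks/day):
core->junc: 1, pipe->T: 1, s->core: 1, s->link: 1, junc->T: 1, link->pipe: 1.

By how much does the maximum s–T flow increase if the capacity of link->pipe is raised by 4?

Original max flow = 2.
Edge link->pipe does not cross the min cut (source side {s}), so extra capacity there cannot help.
New max flow = 2. Increase = 0.

0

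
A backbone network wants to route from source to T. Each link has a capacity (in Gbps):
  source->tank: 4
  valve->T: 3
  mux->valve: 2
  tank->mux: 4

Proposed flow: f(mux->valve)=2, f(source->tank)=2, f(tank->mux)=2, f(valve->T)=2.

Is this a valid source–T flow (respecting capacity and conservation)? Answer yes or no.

Every edge has 0 ≤ f(e) ≤ cap(e).
At each intermediate node, inflow equals outflow.

Yes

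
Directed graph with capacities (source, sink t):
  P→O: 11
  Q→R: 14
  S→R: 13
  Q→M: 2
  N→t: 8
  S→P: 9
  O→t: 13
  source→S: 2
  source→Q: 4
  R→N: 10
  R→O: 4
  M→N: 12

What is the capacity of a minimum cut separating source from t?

Max flow = 6 (via 2 augmenting paths).
In the residual at optimum, the set reachable from source is {source}.
Cut edges: source→S (cap 2), source→Q (cap 4). Sum = 6.

6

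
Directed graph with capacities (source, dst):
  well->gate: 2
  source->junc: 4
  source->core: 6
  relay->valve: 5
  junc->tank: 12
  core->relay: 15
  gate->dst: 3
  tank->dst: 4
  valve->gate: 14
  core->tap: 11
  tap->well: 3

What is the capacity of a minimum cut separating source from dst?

7

Max flow = 7 (via 3 augmenting paths).
In the residual at optimum, the set reachable from source is {core, gate, relay, source, tap, valve, well}.
Cut edges: source->junc (cap 4), gate->dst (cap 3). Sum = 7.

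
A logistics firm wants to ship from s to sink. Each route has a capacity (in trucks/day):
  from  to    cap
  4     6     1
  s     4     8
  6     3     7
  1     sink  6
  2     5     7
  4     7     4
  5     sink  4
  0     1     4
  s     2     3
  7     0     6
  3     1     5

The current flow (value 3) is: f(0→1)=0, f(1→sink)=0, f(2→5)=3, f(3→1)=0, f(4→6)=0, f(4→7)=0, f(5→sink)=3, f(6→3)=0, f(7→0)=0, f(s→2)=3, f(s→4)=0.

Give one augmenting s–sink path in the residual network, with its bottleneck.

s→4→7→0→1→sink, bottleneck 4

Residual along s→4→7→0→1→sink: s→4: 8, 4→7: 4, 7→0: 6, 0→1: 4, 1→sink: 6.
Bottleneck = min = 4.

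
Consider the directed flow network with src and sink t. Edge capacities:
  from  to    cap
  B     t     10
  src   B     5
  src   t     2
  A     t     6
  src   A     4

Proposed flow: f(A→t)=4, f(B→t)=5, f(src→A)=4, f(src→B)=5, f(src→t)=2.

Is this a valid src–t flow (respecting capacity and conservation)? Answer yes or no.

Every edge has 0 ≤ f(e) ≤ cap(e).
At each intermediate node, inflow equals outflow.

Yes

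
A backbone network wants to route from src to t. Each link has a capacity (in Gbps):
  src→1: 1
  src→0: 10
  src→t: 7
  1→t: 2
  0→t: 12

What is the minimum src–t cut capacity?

Max flow = 18 (via 3 augmenting paths).
In the residual at optimum, the set reachable from src is {src}.
Cut edges: src→1 (cap 1), src→0 (cap 10), src→t (cap 7). Sum = 18.

18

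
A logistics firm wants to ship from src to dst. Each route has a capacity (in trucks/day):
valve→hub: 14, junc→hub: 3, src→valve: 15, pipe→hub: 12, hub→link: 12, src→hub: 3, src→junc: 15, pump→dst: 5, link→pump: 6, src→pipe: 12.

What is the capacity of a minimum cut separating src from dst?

Max flow = 5 (via 2 augmenting paths).
In the residual at optimum, the set reachable from src is {hub, junc, link, pipe, pump, src, valve}.
Cut edges: pump→dst (cap 5). Sum = 5.

5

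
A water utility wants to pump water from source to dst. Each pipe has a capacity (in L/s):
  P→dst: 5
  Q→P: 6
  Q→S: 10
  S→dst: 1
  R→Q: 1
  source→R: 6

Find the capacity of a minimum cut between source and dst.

Max flow = 1 (via 1 augmenting path).
In the residual at optimum, the set reachable from source is {R, source}.
Cut edges: R→Q (cap 1). Sum = 1.

1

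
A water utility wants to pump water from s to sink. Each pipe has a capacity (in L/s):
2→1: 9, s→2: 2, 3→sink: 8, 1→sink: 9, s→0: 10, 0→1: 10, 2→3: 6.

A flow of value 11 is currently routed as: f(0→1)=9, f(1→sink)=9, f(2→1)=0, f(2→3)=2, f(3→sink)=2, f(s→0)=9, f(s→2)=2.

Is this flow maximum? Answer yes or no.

Residual reachable from s: {0, 1, s}; sink is not reachable.
Saturated cut: s→2, 1→sink with total capacity 11 = current flow value. Flow is maximum.

Yes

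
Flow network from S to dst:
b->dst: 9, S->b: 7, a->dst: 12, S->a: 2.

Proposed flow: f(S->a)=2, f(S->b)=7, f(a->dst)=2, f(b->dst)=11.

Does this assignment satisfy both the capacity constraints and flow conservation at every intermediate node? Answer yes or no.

Capacity violated on b->dst: flow 11 > capacity 9.

No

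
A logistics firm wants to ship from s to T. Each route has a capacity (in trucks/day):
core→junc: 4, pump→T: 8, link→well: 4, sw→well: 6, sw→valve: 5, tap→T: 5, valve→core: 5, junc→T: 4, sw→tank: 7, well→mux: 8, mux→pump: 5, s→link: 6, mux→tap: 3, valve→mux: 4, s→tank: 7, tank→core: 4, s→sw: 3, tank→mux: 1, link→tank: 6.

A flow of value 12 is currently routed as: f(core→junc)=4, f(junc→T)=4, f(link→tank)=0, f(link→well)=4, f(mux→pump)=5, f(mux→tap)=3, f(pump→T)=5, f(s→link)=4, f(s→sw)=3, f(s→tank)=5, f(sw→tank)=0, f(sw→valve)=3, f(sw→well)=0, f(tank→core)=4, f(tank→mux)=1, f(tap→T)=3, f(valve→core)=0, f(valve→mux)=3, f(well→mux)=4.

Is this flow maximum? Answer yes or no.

Residual reachable from s: {link, s, tank}; T is not reachable.
Saturated cut: s→sw, link→well, tank→core, tank→mux with total capacity 12 = current flow value. Flow is maximum.

Yes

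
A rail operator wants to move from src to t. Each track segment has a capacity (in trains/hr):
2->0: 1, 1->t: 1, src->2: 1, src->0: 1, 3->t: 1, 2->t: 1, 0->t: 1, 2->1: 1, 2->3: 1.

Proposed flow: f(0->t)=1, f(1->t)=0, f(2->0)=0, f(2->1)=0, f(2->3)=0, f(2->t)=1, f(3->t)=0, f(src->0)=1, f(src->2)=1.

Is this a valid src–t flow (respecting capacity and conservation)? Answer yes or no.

Every edge has 0 ≤ f(e) ≤ cap(e).
At each intermediate node, inflow equals outflow.

Yes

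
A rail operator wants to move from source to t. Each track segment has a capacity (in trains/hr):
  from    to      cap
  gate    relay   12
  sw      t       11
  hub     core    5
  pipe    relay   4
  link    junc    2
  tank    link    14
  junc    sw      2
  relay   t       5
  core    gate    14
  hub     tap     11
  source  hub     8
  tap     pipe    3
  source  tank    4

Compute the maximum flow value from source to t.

Augment source→tank→link→junc→sw→t: bottleneck 2. Total 2.
Augment source→hub→core→gate→relay→t: bottleneck 5. Total 7.
No augmenting path remains in the residual graph.

7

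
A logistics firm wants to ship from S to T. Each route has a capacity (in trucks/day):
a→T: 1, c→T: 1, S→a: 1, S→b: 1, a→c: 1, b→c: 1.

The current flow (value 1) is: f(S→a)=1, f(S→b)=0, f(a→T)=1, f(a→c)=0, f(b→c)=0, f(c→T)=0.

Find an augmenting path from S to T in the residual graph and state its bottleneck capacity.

Residual along S→b→c→T: S→b: 1, b→c: 1, c→T: 1.
Bottleneck = min = 1.

S→b→c→T, bottleneck 1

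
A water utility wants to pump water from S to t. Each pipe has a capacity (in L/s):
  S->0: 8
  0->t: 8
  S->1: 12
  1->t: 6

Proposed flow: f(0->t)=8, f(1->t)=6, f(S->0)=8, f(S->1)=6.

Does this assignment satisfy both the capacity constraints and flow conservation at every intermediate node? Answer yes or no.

Yes

Every edge has 0 ≤ f(e) ≤ cap(e).
At each intermediate node, inflow equals outflow.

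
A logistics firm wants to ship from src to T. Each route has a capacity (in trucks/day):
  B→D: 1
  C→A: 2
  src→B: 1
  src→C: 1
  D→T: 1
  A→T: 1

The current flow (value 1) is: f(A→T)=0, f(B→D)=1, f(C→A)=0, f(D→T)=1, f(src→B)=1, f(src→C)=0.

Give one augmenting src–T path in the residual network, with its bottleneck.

Residual along src→C→A→T: src→C: 1, C→A: 2, A→T: 1.
Bottleneck = min = 1.

src→C→A→T, bottleneck 1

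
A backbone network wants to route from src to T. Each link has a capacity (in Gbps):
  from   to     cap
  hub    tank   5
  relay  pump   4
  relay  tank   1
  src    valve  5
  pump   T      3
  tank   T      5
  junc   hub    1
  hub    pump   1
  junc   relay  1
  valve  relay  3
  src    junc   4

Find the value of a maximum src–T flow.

Augment src->valve->relay->pump->T: bottleneck 3. Total 3.
Augment src->junc->relay->tank->T: bottleneck 1. Total 4.
Augment src->junc->hub->tank->T: bottleneck 1. Total 5.
No augmenting path remains in the residual graph.

5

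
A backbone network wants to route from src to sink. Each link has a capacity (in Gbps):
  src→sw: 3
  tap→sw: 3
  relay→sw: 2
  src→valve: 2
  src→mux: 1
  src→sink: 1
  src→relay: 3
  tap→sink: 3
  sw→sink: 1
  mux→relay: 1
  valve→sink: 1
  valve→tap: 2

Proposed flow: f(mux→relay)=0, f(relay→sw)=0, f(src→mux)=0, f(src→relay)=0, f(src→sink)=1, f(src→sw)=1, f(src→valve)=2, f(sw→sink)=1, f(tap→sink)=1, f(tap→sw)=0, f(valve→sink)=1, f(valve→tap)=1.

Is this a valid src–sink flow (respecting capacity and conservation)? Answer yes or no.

Yes

Every edge has 0 ≤ f(e) ≤ cap(e).
At each intermediate node, inflow equals outflow.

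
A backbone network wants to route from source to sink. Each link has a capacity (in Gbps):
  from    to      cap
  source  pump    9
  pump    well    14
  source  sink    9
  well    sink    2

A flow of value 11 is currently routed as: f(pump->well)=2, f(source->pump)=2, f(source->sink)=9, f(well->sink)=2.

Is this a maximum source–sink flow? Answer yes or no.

Residual reachable from source: {pump, source, well}; sink is not reachable.
Saturated cut: source->sink, well->sink with total capacity 11 = current flow value. Flow is maximum.

Yes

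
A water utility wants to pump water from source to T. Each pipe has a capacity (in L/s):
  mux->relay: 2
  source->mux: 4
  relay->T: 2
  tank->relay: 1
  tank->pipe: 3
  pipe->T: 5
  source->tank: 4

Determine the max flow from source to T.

5

Augment source->tank->pipe->T: bottleneck 3. Total 3.
Augment source->tank->relay->T: bottleneck 1. Total 4.
Augment source->mux->relay->T: bottleneck 1. Total 5.
No augmenting path remains in the residual graph.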